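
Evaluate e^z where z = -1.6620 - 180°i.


e^-1.6620 = 0.1898
cos(-180°) = -1
sin(-180°) = 0
Real = 0.1898*(-1) = -0.1898
Imag = 0.1898*0 = 0

-0.1898 + 0i


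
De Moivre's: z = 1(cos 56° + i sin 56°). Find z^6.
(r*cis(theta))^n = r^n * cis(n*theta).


r^6 = 1^6 = 1
n*theta = 6*56° = 336° = 336° (mod 360)
a = 1*cos(336°) = 0.9135
b = 1*sin(336°) = -0.4067

1 cis(336°) = 0.9135 - 0.4067i


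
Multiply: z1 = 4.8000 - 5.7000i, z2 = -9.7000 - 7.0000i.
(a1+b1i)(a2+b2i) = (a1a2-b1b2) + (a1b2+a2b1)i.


Real = 4.8*(-9.7) - (-5.7)*(-7) = -46.56 - 39.9 = -86.46
Imag = 4.8*(-7) - (9.7)*(-5.7) = -33.6 + 55.29 = 21.69

-86.4600 + 21.6900i


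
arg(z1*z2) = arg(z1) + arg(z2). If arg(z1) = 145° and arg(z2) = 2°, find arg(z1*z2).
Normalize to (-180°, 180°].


arg(z1*z2) = 145° + 2° = 147°
Normalized to (-180°, 180°]: 147°

147°


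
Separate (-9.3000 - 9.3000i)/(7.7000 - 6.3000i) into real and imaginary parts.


Multiply by conjugate: (-9.3000 - 9.3000i)(7.7000 + 6.3000i) / (7.7^2 + (-6.3)^2)
Numerator real = -9.3*7.7 - (9.3)*(-6.3) = -13.02
Numerator imag = -9.3*7.7 - (-9.3)*(-6.3) = -130.2
Denominator = 98.98
Re(z) = -13.02/98.98 = -0.1315
Im(z) = -130.2/98.98 = -1.3154

Re(z) = -0.1315, Im(z) = -1.3154


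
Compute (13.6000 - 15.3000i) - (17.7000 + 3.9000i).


Real: 13.6 - 17.7 = -4.1
Imag: -15.3 - 3.9 = -19.2

-4.1000 - 19.2000i


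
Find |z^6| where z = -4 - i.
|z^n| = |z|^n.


|z| = sqrt(16+1) = sqrt(17) = 4.1231
|z^6| = |z|^6 = (sqrt(17))^6 = 17^3 = 4913

|z^6| = 4913


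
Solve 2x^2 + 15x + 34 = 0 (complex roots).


disc = 15^2 - 4*2*34 = 225 - 272 = -47
sqrt(|disc|) = sqrt(47) = 6.8557
Real part = -15/(2*2) = -3.7500
Imag part = 6.8557/(2*2) = 1.7139

-3.7500 ± 1.7139i


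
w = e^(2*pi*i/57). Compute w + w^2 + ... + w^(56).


With w = e^(2*pi*i/57), all 57 of the 57th roots of unity w^0 = 1, w, ..., w^(56) sum to 0: 1 + w + ... + w^(56) = (1 - w^57)/(1 - w) = 0 since w^57 = 1, w ≠ 1.
Removing the root 1: w + w^2 + ... + w^(56) = 0 - 1 = -1

Sum = -1


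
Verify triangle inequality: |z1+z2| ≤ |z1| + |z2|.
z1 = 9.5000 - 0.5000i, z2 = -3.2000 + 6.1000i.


|z1| = sqrt(9.5^2 + (-0.5)^2) = sqrt(90.5) = 9.5131
|z2| = sqrt((-3.2)^2 + 6.1^2) = sqrt(47.45) = 6.8884
z1+z2 = 6.3000 + 5.6000i
|z1+z2| = sqrt(71.05) = 8.4291
|z1|+|z2| = 9.5131 + 6.8884 = 16.4015

|z1+z2| = 8.4291 ≤ |z1|+|z2| = 16.4015 (verified)


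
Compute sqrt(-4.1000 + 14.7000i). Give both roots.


|z| = sqrt(16.81+216.09) = 15.2611
sqrt((|z|+a)/2) = sqrt((15.2611+(-4.1))/2) = sqrt(5.5805) = 2.3623
sqrt((|z|-a)/2) = sqrt((15.2611-(-4.1))/2) = sqrt(9.6805) = 3.1114

±(2.3623 + 3.1114i) i.e. 2.3623 + 3.1114i and -2.3623 - 3.1114i


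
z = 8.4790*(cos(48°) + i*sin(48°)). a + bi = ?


a = 8.4790*cos(48°) = 8.4790*0.66913 = 5.6736
b = 8.4790*sin(48°) = 8.4790*0.74314 = 6.3011

5.6736 + 6.3011i


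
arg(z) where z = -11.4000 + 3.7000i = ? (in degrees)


Re = -11.4, Im = 3.7
arg = atan2(3.7, -11.4) = 162.0186 degrees

arg(z) = 162.0186 degrees


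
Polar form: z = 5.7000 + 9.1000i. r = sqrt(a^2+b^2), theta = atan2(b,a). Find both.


r = sqrt(32.49+82.81) = sqrt(115.3) = 10.7378
theta = atan2(9.1, 5.7) = 57.9381 degrees

r = 10.7378, theta = 57.9381 degrees


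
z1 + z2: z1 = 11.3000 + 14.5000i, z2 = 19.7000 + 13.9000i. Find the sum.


Real: 11.3 + 19.7 = 31
Imag: 14.5 + 13.9 = 28.4

31.0000 + 28.4000i


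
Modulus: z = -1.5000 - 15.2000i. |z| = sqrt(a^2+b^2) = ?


|z| = sqrt((-1.5)^2 + (-15.2)^2) = sqrt(2.25 + 231.04) = sqrt(233.29) = 15.2738

|z| = 15.2738


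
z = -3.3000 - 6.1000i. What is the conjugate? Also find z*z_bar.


z_bar = -3.3000 + 6.1000i
z*z_bar = (-3.3)^2 + (-6.1)^2 = 10.89 + 37.21 = 48.1

z_bar = -3.3000 + 6.1000i, z*z_bar = 48.1


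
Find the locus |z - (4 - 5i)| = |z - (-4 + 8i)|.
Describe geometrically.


Equal distances means the locus is the perpendicular bisector of z1 and z2.
Midpoint = ((4+(-4))/2, (-5+8)/2) = (0, 1.5000)

Perpendicular bisector through (0, 1.5000)


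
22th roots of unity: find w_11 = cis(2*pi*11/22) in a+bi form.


Angle = 360*11/22 = 180°
a = cos(180°) = -1.0000
b = sin(180°) = 0

-1.0000 + 0i


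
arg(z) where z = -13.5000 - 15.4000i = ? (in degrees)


Re = -13.5, Im = -15.4
arg = atan2(-15.4, -13.5) = -131.2386 degrees

arg(z) = -131.2386 degrees


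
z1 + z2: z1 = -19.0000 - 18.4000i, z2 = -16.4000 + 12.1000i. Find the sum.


Real: -19 - 16.4 = -35.4
Imag: -18.4 + 12.1 = -6.3

-35.4000 - 6.3000i


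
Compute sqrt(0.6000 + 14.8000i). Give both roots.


|z| = sqrt(0.36+219.04) = 14.8122
sqrt((|z|+a)/2) = sqrt((14.8122+0.6)/2) = sqrt(7.7061) = 2.7760
sqrt((|z|-a)/2) = sqrt((14.8122-0.6)/2) = sqrt(7.1061) = 2.6657

±(2.7760 + 2.6657i) i.e. 2.7760 + 2.6657i and -2.7760 - 2.6657i


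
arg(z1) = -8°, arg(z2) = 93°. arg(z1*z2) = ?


arg(z1*z2) = -8° + 93° = 85°
Normalized to (-180°, 180°]: 85°

85°


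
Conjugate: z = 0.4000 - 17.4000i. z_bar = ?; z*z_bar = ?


z_bar = 0.4000 + 17.4000i
z*z_bar = 0.4^2 + (-17.4)^2 = 0.16 + 302.76 = 302.92

z_bar = 0.4000 + 17.4000i, z*z_bar = 302.92


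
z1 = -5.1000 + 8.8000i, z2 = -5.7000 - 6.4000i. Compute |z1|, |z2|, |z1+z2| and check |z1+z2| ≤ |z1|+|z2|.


|z1| = sqrt((-5.1)^2 + 8.8^2) = sqrt(103.45) = 10.1710
|z2| = sqrt((-5.7)^2 + (-6.4)^2) = sqrt(73.45) = 8.5703
z1+z2 = -10.8000 + 2.4000i
|z1+z2| = sqrt(122.4) = 11.0635
|z1|+|z2| = 10.1710 + 8.5703 = 18.7413

|z1+z2| = 11.0635 ≤ |z1|+|z2| = 18.7413 (verified)


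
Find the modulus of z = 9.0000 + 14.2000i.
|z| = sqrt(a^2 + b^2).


|z| = sqrt(9^2 + 14.2^2) = sqrt(81 + 201.64) = sqrt(282.64) = 16.8119

|z| = 16.8119


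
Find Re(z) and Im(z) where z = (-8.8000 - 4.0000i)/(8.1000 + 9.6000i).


Multiply by conjugate: (-8.8000 - 4.0000i)(8.1000 - 9.6000i) / (8.1^2 + 9.6^2)
Numerator real = -8.8*8.1 - (4)*9.6 = -109.68
Numerator imag = -4*8.1 - (-8.8)*9.6 = 52.08
Denominator = 157.77
Re(z) = -109.68/157.77 = -0.6952
Im(z) = 52.08/157.77 = 0.3301

Re(z) = -0.6952, Im(z) = 0.3301


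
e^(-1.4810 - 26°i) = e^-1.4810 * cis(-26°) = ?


e^-1.4810 = 0.2274
cos(-26°) = 0.8988
sin(-26°) = -0.4384
Real = 0.2274*0.8988 = 0.2044
Imag = 0.2274*(-0.4384) = -0.0997

0.2044 - 0.0997i


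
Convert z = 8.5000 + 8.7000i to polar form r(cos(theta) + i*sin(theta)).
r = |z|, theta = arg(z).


r = sqrt(72.25+75.69) = sqrt(147.94) = 12.1631
theta = atan2(8.7, 8.5) = 45.6662 degrees

r = 12.1631, theta = 45.6662 degrees


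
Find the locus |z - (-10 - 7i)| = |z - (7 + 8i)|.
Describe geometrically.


Equal distances means the locus is the perpendicular bisector of z1 and z2.
Midpoint = ((-10+7)/2, (-7+8)/2) = (-1.5000, 0.5000)

Perpendicular bisector through (-1.5000, 0.5000)


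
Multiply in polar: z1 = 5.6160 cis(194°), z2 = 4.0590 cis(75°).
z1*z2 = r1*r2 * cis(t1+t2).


r = 5.6160 * 4.0590 = 22.7953
theta = 194° + 75° = 269° = 269° (mod 360)

22.7953 cis(269°)


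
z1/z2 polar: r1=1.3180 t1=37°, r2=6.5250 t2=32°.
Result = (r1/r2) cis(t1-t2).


r = 1.3180 / 6.5250 = 0.2020
theta = 37° - 32° = 5° = 5° (mod 360)

0.2020 cis(5°)


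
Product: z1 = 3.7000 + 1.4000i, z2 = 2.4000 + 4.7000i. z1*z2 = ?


Real = 3.7*2.4 - 1.4*4.7 = 8.88 - 6.58 = 2.3
Imag = 3.7*4.7 + 2.4*1.4 = 17.39 + 3.36 = 20.75

2.3000 + 20.7500i


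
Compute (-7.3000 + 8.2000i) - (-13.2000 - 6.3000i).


Real: -7.3 + 13.2 = 5.9
Imag: 8.2 + 6.3 = 14.5

5.9000 + 14.5000i


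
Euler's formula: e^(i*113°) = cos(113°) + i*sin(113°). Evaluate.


cos(113°) = -0.3907
sin(113°) = 0.9205

e^(i*113°) = -0.3907 + 0.9205i


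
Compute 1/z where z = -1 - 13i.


|z|^2 = 1+169 = 170
1/z = (-1 + 13i)/170

1/z = -0.0059 + 0.0765i


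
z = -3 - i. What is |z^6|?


|z| = sqrt(9+1) = sqrt(10) = 3.1623
|z^6| = |z|^6 = (sqrt(10))^6 = 10^3 = 1000

|z^6| = 1000


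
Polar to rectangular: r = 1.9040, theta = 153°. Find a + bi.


a = 1.9040*cos(153°) = 1.9040*(-0.891) = -1.6965
b = 1.9040*sin(153°) = 1.9040*0.454 = 0.8644

-1.6965 + 0.8644i


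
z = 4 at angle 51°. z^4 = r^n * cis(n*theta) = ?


r^4 = 4^4 = 256
n*theta = 4*51° = 204° = 204° (mod 360)
a = 256*cos(204°) = -233.8676
b = 256*sin(204°) = -104.1246

256 cis(204°) = -233.8676 - 104.1246i


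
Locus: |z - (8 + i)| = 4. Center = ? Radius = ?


|z - z0| = r is a circle with center z0 and radius r.
Center = (8, 1), radius = 4

Circle with center (8, 1) and radius 4


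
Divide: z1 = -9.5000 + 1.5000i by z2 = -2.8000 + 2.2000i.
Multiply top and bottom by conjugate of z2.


Conjugate of z2 = -2.8000 - 2.2000i
Numerator: (-9.5000 + 1.5000i)(-2.8000 - 2.2000i) = 29.9000 + 16.7000i
Denominator: (-2.8)^2 + 2.2^2 = 12.68
Result = (29.9000 + 16.7000i)/12.68

2.3580 + 1.3170i


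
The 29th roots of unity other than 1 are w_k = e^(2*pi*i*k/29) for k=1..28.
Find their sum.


With w = e^(2*pi*i/29), all 29 of the 29th roots of unity w^0 = 1, w, ..., w^(28) sum to 0: 1 + w + ... + w^(28) = (1 - w^29)/(1 - w) = 0 since w^29 = 1, w ≠ 1.
Removing the root 1: w + w^2 + ... + w^(28) = 0 - 1 = -1

Sum = -1


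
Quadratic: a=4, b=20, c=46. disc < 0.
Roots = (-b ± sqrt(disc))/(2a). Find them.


disc = 20^2 - 4*4*46 = 400 - 736 = -336
sqrt(|disc|) = sqrt(336) = 18.3303
Real part = -20/(2*4) = -2.5000
Imag part = 18.3303/(2*4) = 2.2913

-2.5000 ± 2.2913i


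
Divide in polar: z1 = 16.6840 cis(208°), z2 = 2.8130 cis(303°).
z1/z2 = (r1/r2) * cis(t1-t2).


r = 16.6840 / 2.8130 = 5.9310
theta = 208° - 303° = -95° = 265° (mod 360)

5.9310 cis(265°)


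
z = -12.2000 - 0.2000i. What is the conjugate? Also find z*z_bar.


z_bar = -12.2000 + 0.2000i
z*z_bar = (-12.2)^2 + (-0.2)^2 = 148.84 + 0.04 = 148.88

z_bar = -12.2000 + 0.2000i, z*z_bar = 148.88


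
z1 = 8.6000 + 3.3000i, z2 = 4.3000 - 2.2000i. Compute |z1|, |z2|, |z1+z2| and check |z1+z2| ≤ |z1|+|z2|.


|z1| = sqrt(8.6^2 + 3.3^2) = sqrt(84.85) = 9.2114
|z2| = sqrt(4.3^2 + (-2.2)^2) = sqrt(23.33) = 4.8301
z1+z2 = 12.9000 + 1.1000i
|z1+z2| = sqrt(167.62) = 12.9468
|z1|+|z2| = 9.2114 + 4.8301 = 14.0415

|z1+z2| = 12.9468 ≤ |z1|+|z2| = 14.0415 (verified)


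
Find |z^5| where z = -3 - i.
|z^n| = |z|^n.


|z| = sqrt(9+1) = sqrt(10) = 3.1623
|z^5| = |z|^5 = (sqrt(10))^5 = 10^2 * sqrt(10) = 100*sqrt(10)

|z^5| = 100*sqrt(10) ≈ 316.2278


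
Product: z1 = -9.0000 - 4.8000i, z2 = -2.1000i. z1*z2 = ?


Real = -9*0 - (-4.8)*(-2.1) = 0 - 10.08 = -10.08
Imag = -9*(-2.1) + 0*(-4.8) = 18.9 + 0 = 18.9

-10.0800 + 18.9000i


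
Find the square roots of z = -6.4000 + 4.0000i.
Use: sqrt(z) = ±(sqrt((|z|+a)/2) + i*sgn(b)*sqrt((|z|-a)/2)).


|z| = sqrt(40.96+16) = 7.5472
sqrt((|z|+a)/2) = sqrt((7.5472+(-6.4))/2) = sqrt(0.5736) = 0.7574
sqrt((|z|-a)/2) = sqrt((7.5472-(-6.4))/2) = sqrt(6.9736) = 2.6408

±(0.7574 + 2.6408i) i.e. 0.7574 + 2.6408i and -0.7574 - 2.6408i


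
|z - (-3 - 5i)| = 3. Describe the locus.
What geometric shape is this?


|z - z0| = r is a circle with center z0 and radius r.
Center = (-3, -5), radius = 3

Circle with center (-3, -5) and radius 3


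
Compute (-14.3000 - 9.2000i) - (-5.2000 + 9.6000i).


Real: -14.3 + 5.2 = -9.1
Imag: -9.2 - 9.6 = -18.8

-9.1000 - 18.8000i


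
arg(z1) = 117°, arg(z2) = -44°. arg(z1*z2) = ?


arg(z1*z2) = 117° - 44° = 73°
Normalized to (-180°, 180°]: 73°

73°


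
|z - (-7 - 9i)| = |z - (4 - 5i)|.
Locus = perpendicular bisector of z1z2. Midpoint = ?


Equal distances means the locus is the perpendicular bisector of z1 and z2.
Midpoint = ((-7+4)/2, (-9+(-5))/2) = (-1.5000, -7.0000)

Perpendicular bisector through (-1.5000, -7.0000)


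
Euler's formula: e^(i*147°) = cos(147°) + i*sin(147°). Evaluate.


cos(147°) = -0.8387
sin(147°) = 0.5446

e^(i*147°) = -0.8387 + 0.5446i


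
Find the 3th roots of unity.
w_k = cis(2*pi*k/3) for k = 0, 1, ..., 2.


The 3th roots of unity are cis(360k/3°) for k=0..2
Angle step = 360/3 = 120°
Primitive root: cis(120°)
Primitive root = -0.5000 + 0.8660i

3 roots at angles: 0°, 120°, 240°


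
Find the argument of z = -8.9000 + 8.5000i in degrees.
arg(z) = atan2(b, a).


Re = -8.9, Im = 8.5
arg = atan2(8.5, -8.9) = 136.3169 degrees

arg(z) = 136.3169 degrees


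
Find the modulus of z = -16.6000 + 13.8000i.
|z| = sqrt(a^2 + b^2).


|z| = sqrt((-16.6)^2 + 13.8^2) = sqrt(275.56 + 190.44) = sqrt(466) = 21.5870

|z| = 21.5870


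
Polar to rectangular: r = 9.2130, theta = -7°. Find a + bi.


a = 9.2130*cos(-7°) = 9.2130*0.992546 = 9.1443
b = 9.2130*sin(-7°) = 9.2130*(-0.12187) = -1.1228

9.1443 - 1.1228i


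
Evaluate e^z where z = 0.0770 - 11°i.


e^0.0770 = 1.0800
cos(-11°) = 0.98163
sin(-11°) = -0.1908
Real = 1.0800*0.98163 = 1.0602
Imag = 1.0800*(-0.1908) = -0.2061

1.0602 - 0.2061i


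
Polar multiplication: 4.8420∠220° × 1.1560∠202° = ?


r = 4.8420 * 1.1560 = 5.5974
theta = 220° + 202° = 422° = 62° (mod 360)

5.5974 cis(62°)


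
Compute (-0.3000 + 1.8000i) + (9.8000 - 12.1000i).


Real: -0.3 + 9.8 = 9.5
Imag: 1.8 - 12.1 = -10.3

9.5000 - 10.3000i


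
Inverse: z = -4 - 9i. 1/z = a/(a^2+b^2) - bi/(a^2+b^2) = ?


|z|^2 = 16+81 = 97
1/z = (-4 + 9i)/97

1/z = -0.0412 + 0.0928i


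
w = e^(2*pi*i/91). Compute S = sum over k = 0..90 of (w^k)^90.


The roots are w_k = w^k with w = e^(2*pi*i/91), and (w^k)^90 = (w^90)^k.
So S = 1 + u + u^2 + ... + u^(90) with u = w^90.
90 = 0*91 + 90, so 90 is not a multiple of 91: u = w^90 ≠ 1 (w is a primitive 91th root), while u^91 = (w^91)^90 = 1.
Geometric series: S = (1 - u^91)/(1 - u) = (1 - 1)/(1 - u) = 0

S = 0


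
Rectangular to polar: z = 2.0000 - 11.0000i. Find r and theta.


r = sqrt(4+121) = sqrt(125) = 11.1803
theta = atan2(-11, 2) = -79.6952 degrees

r = 11.1803, theta = -79.6952 degrees


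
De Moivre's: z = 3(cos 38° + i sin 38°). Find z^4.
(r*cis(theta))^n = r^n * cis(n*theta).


r^4 = 3^4 = 81
n*theta = 4*38° = 152° = 152° (mod 360)
a = 81*cos(152°) = -71.5188
b = 81*sin(152°) = 38.0272

81 cis(152°) = -71.5188 + 38.0272i


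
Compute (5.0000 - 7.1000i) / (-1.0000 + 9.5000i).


Conjugate of z2 = -1.0000 - 9.5000i
Numerator: (5.0000 - 7.1000i)(-1.0000 - 9.5000i) = -72.4500 - 40.4000i
Denominator: (-1)^2 + 9.5^2 = 91.25
Result = (-72.4500 - 40.4000i)/91.25

-0.7940 - 0.4427i


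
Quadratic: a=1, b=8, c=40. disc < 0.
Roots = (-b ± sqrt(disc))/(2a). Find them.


disc = 8^2 - 4*1*40 = 64 - 160 = -96
sqrt(|disc|) = sqrt(96) = 9.7980
Real part = -8/(2*1) = -4.0000
Imag part = 9.7980/(2*1) = 4.8990

-4.0000 ± 4.8990i


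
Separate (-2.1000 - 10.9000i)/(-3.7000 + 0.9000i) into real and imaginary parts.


Multiply by conjugate: (-2.1000 - 10.9000i)(-3.7000 - 0.9000i) / ((-3.7)^2 + 0.9^2)
Numerator real = -2.1*(-3.7) - (10.9)*0.9 = -2.04
Numerator imag = -10.9*(-3.7) - (-2.1)*0.9 = 42.22
Denominator = 14.5
Re(z) = -2.04/14.5 = -0.1407
Im(z) = 42.22/14.5 = 2.9117

Re(z) = -0.1407, Im(z) = 2.9117


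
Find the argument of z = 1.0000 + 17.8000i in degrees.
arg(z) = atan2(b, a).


Re = 1, Im = 17.8
arg = atan2(17.8, 1) = 86.7845 degrees

arg(z) = 86.7845 degrees


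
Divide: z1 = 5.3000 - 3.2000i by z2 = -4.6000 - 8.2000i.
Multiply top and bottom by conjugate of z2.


Conjugate of z2 = -4.6000 + 8.2000i
Numerator: (5.3000 - 3.2000i)(-4.6000 + 8.2000i) = 1.8600 + 58.1800i
Denominator: (-4.6)^2 + (-8.2)^2 = 88.4
Result = (1.8600 + 58.1800i)/88.4

0.0210 + 0.6581i


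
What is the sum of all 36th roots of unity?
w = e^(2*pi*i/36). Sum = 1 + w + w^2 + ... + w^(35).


The sum of all 36th roots of unity is 0.
Geometric series: (1 - w^36)/(1 - w) = (1-1)/(1-w) = 0 since w^36 = 1, w ≠ 1.
Alternatively: coefficient of z^35 in z^36 - 1 is 0.

0


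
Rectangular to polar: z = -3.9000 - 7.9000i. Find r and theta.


r = sqrt(15.21+62.41) = sqrt(77.62) = 8.8102
theta = atan2(-7.9, -3.9) = -116.2742 degrees

r = 8.8102, theta = -116.2742 degrees


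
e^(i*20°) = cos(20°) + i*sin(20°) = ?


cos(20°) = 0.9397
sin(20°) = 0.3420

e^(i*20°) = 0.9397 + 0.3420i


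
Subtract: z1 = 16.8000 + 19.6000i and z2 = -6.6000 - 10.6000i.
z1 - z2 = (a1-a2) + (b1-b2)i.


Real: 16.8 + 6.6 = 23.4
Imag: 19.6 + 10.6 = 30.2

23.4000 + 30.2000i


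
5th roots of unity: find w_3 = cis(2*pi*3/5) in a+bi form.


Angle = 360*3/5 = 216°
a = cos(216°) = -0.8090
b = sin(216°) = -0.5878

-0.8090 - 0.5878i


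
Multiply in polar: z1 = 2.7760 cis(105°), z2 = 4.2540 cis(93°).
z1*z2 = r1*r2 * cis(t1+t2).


r = 2.7760 * 4.2540 = 11.8091
theta = 105° + 93° = 198° = 198° (mod 360)

11.8091 cis(198°)


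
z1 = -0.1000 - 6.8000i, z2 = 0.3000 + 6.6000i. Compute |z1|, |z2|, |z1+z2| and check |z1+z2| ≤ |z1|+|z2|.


|z1| = sqrt((-0.1)^2 + (-6.8)^2) = sqrt(46.25) = 6.8007
|z2| = sqrt(0.3^2 + 6.6^2) = sqrt(43.65) = 6.6068
z1+z2 = 0.2000 - 0.2000i
|z1+z2| = sqrt(0.08) = 0.2828
|z1|+|z2| = 6.8007 + 6.6068 = 13.4075

|z1+z2| = 0.2828 ≤ |z1|+|z2| = 13.4075 (verified)


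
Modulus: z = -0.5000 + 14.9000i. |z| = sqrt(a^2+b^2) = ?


|z| = sqrt((-0.5)^2 + 14.9^2) = sqrt(0.25 + 222.01) = sqrt(222.26) = 14.9084

|z| = 14.9084


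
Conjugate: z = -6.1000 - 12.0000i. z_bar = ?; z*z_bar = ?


z_bar = -6.1000 + 12.0000i
z*z_bar = (-6.1)^2 + (-12)^2 = 37.21 + 144 = 181.21

z_bar = -6.1000 + 12.0000i, z*z_bar = 181.21


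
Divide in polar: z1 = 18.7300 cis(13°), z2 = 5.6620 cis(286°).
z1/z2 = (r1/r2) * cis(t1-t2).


r = 18.7300 / 5.6620 = 3.3080
theta = 13° - 286° = -273° = 87° (mod 360)

3.3080 cis(87°)


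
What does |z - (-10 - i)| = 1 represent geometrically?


|z - z0| = r is a circle with center z0 and radius r.
Center = (-10, -1), radius = 1

Circle with center (-10, -1) and radius 1


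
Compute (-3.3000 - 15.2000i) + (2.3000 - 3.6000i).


Real: -3.3 + 2.3 = -1
Imag: -15.2 - 3.6 = -18.8

-1.0000 - 18.8000i


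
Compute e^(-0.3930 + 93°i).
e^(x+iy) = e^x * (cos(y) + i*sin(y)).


e^-0.3930 = 0.6750
cos(93°) = -0.0523
sin(93°) = 0.9986
Real = 0.6750*(-0.0523) = -0.0353
Imag = 0.6750*0.9986 = 0.6741

-0.0353 + 0.6741i


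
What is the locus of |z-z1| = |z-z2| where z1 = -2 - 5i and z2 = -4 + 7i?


Equal distances means the locus is the perpendicular bisector of z1 and z2.
Midpoint = ((-2+(-4))/2, (-5+7)/2) = (-3.0000, 1.0000)

Perpendicular bisector through (-3.0000, 1.0000)


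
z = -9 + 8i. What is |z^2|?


|z| = sqrt(81+64) = sqrt(145) = 12.0416
|z^2| = |z|^2 = (sqrt(145))^2 = 145

|z^2| = 145


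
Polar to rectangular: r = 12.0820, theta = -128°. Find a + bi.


a = 12.0820*cos(-128°) = 12.0820*(-0.61566) = -7.4384
b = 12.0820*sin(-128°) = 12.0820*(-0.78801) = -9.5207

-7.4384 - 9.5207i


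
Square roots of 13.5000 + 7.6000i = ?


|z| = sqrt(182.25+57.76) = 15.4923
sqrt((|z|+a)/2) = sqrt((15.4923+13.5)/2) = sqrt(14.4961) = 3.8074
sqrt((|z|-a)/2) = sqrt((15.4923-13.5)/2) = sqrt(0.9961) = 0.9981

±(3.8074 + 0.9981i) i.e. 3.8074 + 0.9981i and -3.8074 - 0.9981i


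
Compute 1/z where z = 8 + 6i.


|z|^2 = 64+36 = 100
1/z = (8 - 6i)/100

1/z = 0.0800 - 0.0600i


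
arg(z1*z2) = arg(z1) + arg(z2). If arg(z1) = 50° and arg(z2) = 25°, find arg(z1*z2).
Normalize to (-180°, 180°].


arg(z1*z2) = 50° + 25° = 75°
Normalized to (-180°, 180°]: 75°

75°


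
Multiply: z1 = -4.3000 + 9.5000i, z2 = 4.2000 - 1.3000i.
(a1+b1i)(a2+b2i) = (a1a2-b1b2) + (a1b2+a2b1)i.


Real = -4.3*4.2 - 9.5*(-1.3) = -18.06 - (-12.35) = -5.71
Imag = -4.3*(-1.3) + 4.2*9.5 = 5.59 + 39.9 = 45.49

-5.7100 + 45.4900i


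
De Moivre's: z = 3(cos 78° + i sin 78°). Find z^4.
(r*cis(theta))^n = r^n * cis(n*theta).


r^4 = 3^4 = 81
n*theta = 4*78° = 312° = 312° (mod 360)
a = 81*cos(312°) = 54.1996
b = 81*sin(312°) = -60.1947

81 cis(312°) = 54.1996 - 60.1947i


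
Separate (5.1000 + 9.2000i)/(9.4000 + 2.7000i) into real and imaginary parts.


Multiply by conjugate: (5.1000 + 9.2000i)(9.4000 - 2.7000i) / (9.4^2 + 2.7^2)
Numerator real = 5.1*9.4 + 9.2*2.7 = 72.78
Numerator imag = 9.2*9.4 - 5.1*2.7 = 72.71
Denominator = 95.65
Re(z) = 72.78/95.65 = 0.7609
Im(z) = 72.71/95.65 = 0.7602

Re(z) = 0.7609, Im(z) = 0.7602


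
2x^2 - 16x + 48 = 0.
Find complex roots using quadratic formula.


disc = (-16)^2 - 4*2*48 = 256 - 384 = -128
sqrt(|disc|) = sqrt(128) = 11.3137
Real part = 16/(2*2) = 4.0000
Imag part = 11.3137/(2*2) = 2.8284

4.0000 ± 2.8284i


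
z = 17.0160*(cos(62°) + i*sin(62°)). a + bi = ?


a = 17.0160*cos(62°) = 17.0160*0.46947 = 7.9885
b = 17.0160*sin(62°) = 17.0160*0.882948 = 15.0242

7.9885 + 15.0242i


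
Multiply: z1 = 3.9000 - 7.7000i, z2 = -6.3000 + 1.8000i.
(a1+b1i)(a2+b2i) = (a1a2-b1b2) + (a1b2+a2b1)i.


Real = 3.9*(-6.3) - (-7.7)*1.8 = -24.57 - (-13.86) = -10.71
Imag = 3.9*1.8 - (6.3)*(-7.7) = 7.02 + 48.51 = 55.53

-10.7100 + 55.5300i


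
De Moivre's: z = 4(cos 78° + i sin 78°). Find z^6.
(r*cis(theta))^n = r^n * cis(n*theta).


r^6 = 4^6 = 4096
n*theta = 6*78° = 468° = 108° (mod 360)
a = 4096*cos(108°) = -1265.7336
b = 4096*sin(108°) = 3895.5275

4096 cis(108°) = -1265.7336 + 3895.5275i


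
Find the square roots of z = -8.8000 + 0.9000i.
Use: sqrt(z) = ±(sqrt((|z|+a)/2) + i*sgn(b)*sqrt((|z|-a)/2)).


|z| = sqrt(77.44+0.81) = 8.8459
sqrt((|z|+a)/2) = sqrt((8.8459+(-8.8))/2) = sqrt(0.0230) = 0.1515
sqrt((|z|-a)/2) = sqrt((8.8459-(-8.8))/2) = sqrt(8.8230) = 2.9703

±(0.1515 + 2.9703i) i.e. 0.1515 + 2.9703i and -0.1515 - 2.9703i


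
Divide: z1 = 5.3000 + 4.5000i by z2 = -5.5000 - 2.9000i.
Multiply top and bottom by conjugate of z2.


Conjugate of z2 = -5.5000 + 2.9000i
Numerator: (5.3000 + 4.5000i)(-5.5000 + 2.9000i) = -42.2000 - 9.3800i
Denominator: (-5.5)^2 + (-2.9)^2 = 38.66
Result = (-42.2000 - 9.3800i)/38.66

-1.0916 - 0.2426i


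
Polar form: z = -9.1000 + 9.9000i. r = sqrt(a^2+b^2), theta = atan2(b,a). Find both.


r = sqrt(82.81+98.01) = sqrt(180.82) = 13.4469
theta = atan2(9.9, -9.1) = 132.5890 degrees

r = 13.4469, theta = 132.5890 degrees


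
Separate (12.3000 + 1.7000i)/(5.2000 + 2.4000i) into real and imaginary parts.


Multiply by conjugate: (12.3000 + 1.7000i)(5.2000 - 2.4000i) / (5.2^2 + 2.4^2)
Numerator real = 12.3*5.2 + 1.7*2.4 = 68.04
Numerator imag = 1.7*5.2 - 12.3*2.4 = -20.68
Denominator = 32.8
Re(z) = 68.04/32.8 = 2.0744
Im(z) = -20.68/32.8 = -0.6305

Re(z) = 2.0744, Im(z) = -0.6305


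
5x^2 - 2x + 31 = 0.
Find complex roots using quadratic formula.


disc = (-2)^2 - 4*5*31 = 4 - 620 = -616
sqrt(|disc|) = sqrt(616) = 24.8193
Real part = 2/(2*5) = 0.2000
Imag part = 24.8193/(2*5) = 2.4819

0.2000 ± 2.4819i


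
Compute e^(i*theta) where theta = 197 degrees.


cos(197°) = -0.9563
sin(197°) = -0.2924

e^(i*197°) = -0.9563 - 0.2924i


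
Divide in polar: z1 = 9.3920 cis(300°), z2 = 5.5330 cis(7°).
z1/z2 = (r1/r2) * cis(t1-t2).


r = 9.3920 / 5.5330 = 1.6975
theta = 300° - 7° = 293° = 293° (mod 360)

1.6975 cis(293°)


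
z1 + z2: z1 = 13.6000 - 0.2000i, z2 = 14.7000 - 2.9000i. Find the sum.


Real: 13.6 + 14.7 = 28.3
Imag: -0.2 - 2.9 = -3.1

28.3000 - 3.1000i


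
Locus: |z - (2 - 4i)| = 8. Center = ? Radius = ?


|z - z0| = r is a circle with center z0 and radius r.
Center = (2, -4), radius = 8

Circle with center (2, -4) and radius 8


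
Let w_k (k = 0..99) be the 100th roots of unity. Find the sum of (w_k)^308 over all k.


The roots are w_k = w^k with w = e^(2*pi*i/100), and (w^k)^308 = (w^308)^k.
So S = 1 + u + u^2 + ... + u^(99) with u = w^308.
308 = 3*100 + 8, so 308 is not a multiple of 100: u = (w^100)^3 * w^8 = w^8 ≠ 1 (w is a primitive 100th root), while u^100 = (w^100)^308 = 1.
Geometric series: S = (1 - u^100)/(1 - u) = (1 - 1)/(1 - u) = 0

S = 0


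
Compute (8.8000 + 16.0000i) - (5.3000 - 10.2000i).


Real: 8.8 - 5.3 = 3.5
Imag: 16 + 10.2 = 26.2

3.5000 + 26.2000i


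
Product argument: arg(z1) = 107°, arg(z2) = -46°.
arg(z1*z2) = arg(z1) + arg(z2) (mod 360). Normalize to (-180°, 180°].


arg(z1*z2) = 107° - 46° = 61°
Normalized to (-180°, 180°]: 61°

61°


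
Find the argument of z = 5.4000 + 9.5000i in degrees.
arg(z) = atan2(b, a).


Re = 5.4, Im = 9.5
arg = atan2(9.5, 5.4) = 60.3852 degrees

arg(z) = 60.3852 degrees


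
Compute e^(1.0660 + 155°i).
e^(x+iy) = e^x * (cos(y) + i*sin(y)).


e^1.0660 = 2.9037
cos(155°) = -0.90631
sin(155°) = 0.42262
Real = 2.9037*(-0.90631) = -2.6317
Imag = 2.9037*0.42262 = 1.2272

-2.6317 + 1.2272i


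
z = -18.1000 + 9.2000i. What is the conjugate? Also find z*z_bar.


z_bar = -18.1000 - 9.2000i
z*z_bar = (-18.1)^2 + 9.2^2 = 327.61 + 84.64 = 412.25

z_bar = -18.1000 - 9.2000i, z*z_bar = 412.25


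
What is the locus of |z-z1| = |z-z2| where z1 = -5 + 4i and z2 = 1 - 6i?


Equal distances means the locus is the perpendicular bisector of z1 and z2.
Midpoint = ((-5+1)/2, (4+(-6))/2) = (-2.0000, -1.0000)

Perpendicular bisector through (-2.0000, -1.0000)


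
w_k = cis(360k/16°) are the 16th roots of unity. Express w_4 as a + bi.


Angle = 360*4/16 = 90°
a = cos(90°) = 0
b = sin(90°) = 1.0000

0 + 1.0000i


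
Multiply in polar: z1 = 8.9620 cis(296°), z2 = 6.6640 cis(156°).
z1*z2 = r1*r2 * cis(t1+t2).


r = 8.9620 * 6.6640 = 59.7228
theta = 296° + 156° = 452° = 92° (mod 360)

59.7228 cis(92°)


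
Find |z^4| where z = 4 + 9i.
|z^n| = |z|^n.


|z| = sqrt(16+81) = sqrt(97) = 9.8489
|z^4| = |z|^4 = (sqrt(97))^4 = 97^2 = 9409

|z^4| = 9409


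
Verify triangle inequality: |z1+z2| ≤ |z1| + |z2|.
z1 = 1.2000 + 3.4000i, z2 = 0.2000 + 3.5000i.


|z1| = sqrt(1.2^2 + 3.4^2) = sqrt(13) = 3.6056
|z2| = sqrt(0.2^2 + 3.5^2) = sqrt(12.29) = 3.5057
z1+z2 = 1.4000 + 6.9000i
|z1+z2| = sqrt(49.57) = 7.0406
|z1|+|z2| = 3.6056 + 3.5057 = 7.1113

|z1+z2| = 7.0406 ≤ |z1|+|z2| = 7.1113 (verified)


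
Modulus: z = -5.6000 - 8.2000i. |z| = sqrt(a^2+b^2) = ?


|z| = sqrt((-5.6)^2 + (-8.2)^2) = sqrt(31.36 + 67.24) = sqrt(98.6) = 9.9298

|z| = 9.9298


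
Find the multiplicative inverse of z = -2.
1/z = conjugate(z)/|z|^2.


|z|^2 = 4+0 = 4
1/z = (-2 - 0i)/4

1/z = -0.5000 + 0i


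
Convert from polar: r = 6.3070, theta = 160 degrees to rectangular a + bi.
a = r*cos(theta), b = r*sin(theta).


a = 6.3070*cos(160°) = 6.3070*(-0.93969) = -5.9266
b = 6.3070*sin(160°) = 6.3070*0.34202 = 2.1571

-5.9266 + 2.1571i


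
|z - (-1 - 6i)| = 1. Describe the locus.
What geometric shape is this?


|z - z0| = r is a circle with center z0 and radius r.
Center = (-1, -6), radius = 1

Circle with center (-1, -6) and radius 1


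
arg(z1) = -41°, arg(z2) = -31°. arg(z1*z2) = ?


arg(z1*z2) = -41° - 31° = -72°
Normalized to (-180°, 180°]: -72°

-72°


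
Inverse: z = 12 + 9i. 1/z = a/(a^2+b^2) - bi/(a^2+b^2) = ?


|z|^2 = 144+81 = 225
1/z = (12 - 9i)/225

1/z = 0.0533 - 0.0400i


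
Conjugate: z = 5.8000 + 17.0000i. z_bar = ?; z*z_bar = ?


z_bar = 5.8000 - 17.0000i
z*z_bar = 5.8^2 + 17^2 = 33.64 + 289 = 322.64

z_bar = 5.8000 - 17.0000i, z*z_bar = 322.64


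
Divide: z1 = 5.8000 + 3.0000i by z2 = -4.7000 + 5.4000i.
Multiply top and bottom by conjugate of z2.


Conjugate of z2 = -4.7000 - 5.4000i
Numerator: (5.8000 + 3.0000i)(-4.7000 - 5.4000i) = -11.0600 - 45.4200i
Denominator: (-4.7)^2 + 5.4^2 = 51.25
Result = (-11.0600 - 45.4200i)/51.25

-0.2158 - 0.8862i


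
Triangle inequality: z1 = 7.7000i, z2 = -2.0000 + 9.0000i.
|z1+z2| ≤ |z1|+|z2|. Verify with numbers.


|z1| = sqrt(0^2 + 7.7^2) = sqrt(59.29) = 7.7000
|z2| = sqrt((-2)^2 + 9^2) = sqrt(85) = 9.2195
z1+z2 = -2.0000 + 16.7000i
|z1+z2| = sqrt(282.89) = 16.8193
|z1|+|z2| = 7.7000 + 9.2195 = 16.9195

|z1+z2| = 16.8193 ≤ |z1|+|z2| = 16.9195 (verified)


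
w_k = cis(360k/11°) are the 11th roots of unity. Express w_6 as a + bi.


Angle = 360*6/11 = 196.3636°
a = cos(196.3636°) = -0.9595
b = sin(196.3636°) = -0.2817

-0.9595 - 0.2817i


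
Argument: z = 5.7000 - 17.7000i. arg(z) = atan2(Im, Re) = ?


Re = 5.7, Im = -17.7
arg = atan2(-17.7, 5.7) = -72.1497 degrees

arg(z) = -72.1497 degrees


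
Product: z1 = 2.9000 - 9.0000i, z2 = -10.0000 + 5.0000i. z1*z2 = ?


Real = 2.9*(-10) - (-9)*5 = -29 - (-45) = 16
Imag = 2.9*5 - (10)*(-9) = 14.5 + 90 = 104.5

16.0000 + 104.5000i


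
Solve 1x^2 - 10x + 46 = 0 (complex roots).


disc = (-10)^2 - 4*1*46 = 100 - 184 = -84
sqrt(|disc|) = sqrt(84) = 9.1652
Real part = 10/(2*1) = 5.0000
Imag part = 9.1652/(2*1) = 4.5826

5.0000 ± 4.5826i


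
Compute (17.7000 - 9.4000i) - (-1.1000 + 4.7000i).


Real: 17.7 + 1.1 = 18.8
Imag: -9.4 - 4.7 = -14.1

18.8000 - 14.1000i


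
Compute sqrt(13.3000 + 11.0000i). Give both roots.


|z| = sqrt(176.89+121) = 17.2595
sqrt((|z|+a)/2) = sqrt((17.2595+13.3)/2) = sqrt(15.2797) = 3.9089
sqrt((|z|-a)/2) = sqrt((17.2595-13.3)/2) = sqrt(1.9797) = 1.4070

±(3.9089 + 1.4070i) i.e. 3.9089 + 1.4070i and -3.9089 - 1.4070i


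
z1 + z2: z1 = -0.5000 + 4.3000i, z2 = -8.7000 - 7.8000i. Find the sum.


Real: -0.5 - 8.7 = -9.2
Imag: 4.3 - 7.8 = -3.5

-9.2000 - 3.5000i


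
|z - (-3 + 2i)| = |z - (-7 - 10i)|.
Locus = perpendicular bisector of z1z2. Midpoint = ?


Equal distances means the locus is the perpendicular bisector of z1 and z2.
Midpoint = ((-3+(-7))/2, (2+(-10))/2) = (-5.0000, -4.0000)

Perpendicular bisector through (-5.0000, -4.0000)


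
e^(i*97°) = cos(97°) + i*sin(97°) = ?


cos(97°) = -0.1219
sin(97°) = 0.9925

e^(i*97°) = -0.1219 + 0.9925i


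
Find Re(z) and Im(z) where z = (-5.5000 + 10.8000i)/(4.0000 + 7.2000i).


Multiply by conjugate: (-5.5000 + 10.8000i)(4.0000 - 7.2000i) / (4^2 + 7.2^2)
Numerator real = -5.5*4 + 10.8*7.2 = 55.76
Numerator imag = 10.8*4 - (-5.5)*7.2 = 82.8
Denominator = 67.84
Re(z) = 55.76/67.84 = 0.8219
Im(z) = 82.8/67.84 = 1.2205

Re(z) = 0.8219, Im(z) = 1.2205


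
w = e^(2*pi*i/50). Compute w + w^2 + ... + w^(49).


With w = e^(2*pi*i/50), all 50 of the 50th roots of unity w^0 = 1, w, ..., w^(49) sum to 0: 1 + w + ... + w^(49) = (1 - w^50)/(1 - w) = 0 since w^50 = 1, w ≠ 1.
Removing the root 1: w + w^2 + ... + w^(49) = 0 - 1 = -1

Sum = -1


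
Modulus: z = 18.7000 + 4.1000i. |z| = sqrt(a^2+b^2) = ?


|z| = sqrt(18.7^2 + 4.1^2) = sqrt(349.69 + 16.81) = sqrt(366.5) = 19.1442

|z| = 19.1442


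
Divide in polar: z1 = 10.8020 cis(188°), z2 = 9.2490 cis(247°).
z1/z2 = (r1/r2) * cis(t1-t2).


r = 10.8020 / 9.2490 = 1.1679
theta = 188° - 247° = -59° = 301° (mod 360)

1.1679 cis(301°)


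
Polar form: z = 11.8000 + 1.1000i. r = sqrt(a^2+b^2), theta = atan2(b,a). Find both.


r = sqrt(139.24+1.21) = sqrt(140.45) = 11.8512
theta = atan2(1.1, 11.8) = 5.3257 degrees

r = 11.8512, theta = 5.3257 degrees


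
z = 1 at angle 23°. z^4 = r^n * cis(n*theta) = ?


r^4 = 1^4 = 1
n*theta = 4*23° = 92° = 92° (mod 360)
a = 1*cos(92°) = -0.0349
b = 1*sin(92°) = 0.9994

1 cis(92°) = -0.0349 + 0.9994i


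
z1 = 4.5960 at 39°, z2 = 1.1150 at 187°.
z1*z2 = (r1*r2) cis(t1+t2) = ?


r = 4.5960 * 1.1150 = 5.1245
theta = 39° + 187° = 226° = 226° (mod 360)

5.1245 cis(226°)


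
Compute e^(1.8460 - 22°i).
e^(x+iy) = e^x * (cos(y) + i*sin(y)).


e^1.8460 = 6.3344
cos(-22°) = 0.927184
sin(-22°) = -0.3746
Real = 6.3344*0.927184 = 5.8732
Imag = 6.3344*(-0.3746) = -2.3729

5.8732 - 2.3729i


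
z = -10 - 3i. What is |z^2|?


|z| = sqrt(100+9) = sqrt(109) = 10.4403
|z^2| = |z|^2 = (sqrt(109))^2 = 109

|z^2| = 109


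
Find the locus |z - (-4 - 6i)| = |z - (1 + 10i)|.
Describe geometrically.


Equal distances means the locus is the perpendicular bisector of z1 and z2.
Midpoint = ((-4+1)/2, (-6+10)/2) = (-1.5000, 2.0000)

Perpendicular bisector through (-1.5000, 2.0000)


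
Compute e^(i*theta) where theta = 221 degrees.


cos(221°) = -0.7547
sin(221°) = -0.6561

e^(i*221°) = -0.7547 - 0.6561i


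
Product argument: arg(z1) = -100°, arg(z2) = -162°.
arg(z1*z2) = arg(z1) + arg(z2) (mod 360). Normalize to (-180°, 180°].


arg(z1*z2) = -100° - 162° = -262°
Normalized to (-180°, 180°]: 98°

98°


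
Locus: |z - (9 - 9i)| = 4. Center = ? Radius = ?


|z - z0| = r is a circle with center z0 and radius r.
Center = (9, -9), radius = 4

Circle with center (9, -9) and radius 4


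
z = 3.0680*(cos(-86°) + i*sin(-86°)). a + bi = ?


a = 3.0680*cos(-86°) = 3.0680*0.06976 = 0.2140
b = 3.0680*sin(-86°) = 3.0680*(-0.99756) = -3.0605

0.2140 - 3.0605i


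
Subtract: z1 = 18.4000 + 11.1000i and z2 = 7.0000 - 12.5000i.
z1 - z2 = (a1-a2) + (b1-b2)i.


Real: 18.4 - 7 = 11.4
Imag: 11.1 + 12.5 = 23.6

11.4000 + 23.6000i


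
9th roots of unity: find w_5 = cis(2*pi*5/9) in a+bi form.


Angle = 360*5/9 = 200°
a = cos(200°) = -0.9397
b = sin(200°) = -0.3420

-0.9397 - 0.3420i


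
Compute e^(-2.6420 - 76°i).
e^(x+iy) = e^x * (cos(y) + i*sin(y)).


e^-2.6420 = 0.0712
cos(-76°) = 0.2419
sin(-76°) = -0.9703
Real = 0.0712*0.2419 = 0.0172
Imag = 0.0712*(-0.9703) = -0.0691

0.0172 - 0.0691i


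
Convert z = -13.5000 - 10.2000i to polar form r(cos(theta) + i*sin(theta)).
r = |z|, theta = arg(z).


r = sqrt(182.25+104.04) = sqrt(286.29) = 16.9201
theta = atan2(-10.2, -13.5) = -142.9269 degrees

r = 16.9201, theta = -142.9269 degrees


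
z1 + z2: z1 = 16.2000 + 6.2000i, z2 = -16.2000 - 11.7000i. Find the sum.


Real: 16.2 - 16.2 = 0
Imag: 6.2 - 11.7 = -5.5

-5.5000i


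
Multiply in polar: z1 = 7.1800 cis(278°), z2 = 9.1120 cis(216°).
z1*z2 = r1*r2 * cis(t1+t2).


r = 7.1800 * 9.1120 = 65.4242
theta = 278° + 216° = 494° = 134° (mod 360)

65.4242 cis(134°)


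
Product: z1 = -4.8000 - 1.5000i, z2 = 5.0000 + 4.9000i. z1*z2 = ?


Real = -4.8*5 - (-1.5)*4.9 = -24 - (-7.35) = -16.65
Imag = -4.8*4.9 + 5*(-1.5) = -23.52 - (7.5) = -31.02

-16.6500 - 31.0200i


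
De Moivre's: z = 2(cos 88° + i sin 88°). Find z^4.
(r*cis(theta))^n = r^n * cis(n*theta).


r^4 = 2^4 = 16
n*theta = 4*88° = 352° = 352° (mod 360)
a = 16*cos(352°) = 15.8443
b = 16*sin(352°) = -2.2268

16 cis(352°) = 15.8443 - 2.2268i


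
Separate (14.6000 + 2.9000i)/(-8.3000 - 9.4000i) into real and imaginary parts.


Multiply by conjugate: (14.6000 + 2.9000i)(-8.3000 + 9.4000i) / ((-8.3)^2 + (-9.4)^2)
Numerator real = 14.6*(-8.3) + 2.9*(-9.4) = -148.44
Numerator imag = 2.9*(-8.3) - 14.6*(-9.4) = 113.17
Denominator = 157.25
Re(z) = -148.44/157.25 = -0.9440
Im(z) = 113.17/157.25 = 0.7197

Re(z) = -0.9440, Im(z) = 0.7197


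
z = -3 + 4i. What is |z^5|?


|z| = sqrt(9+16) = sqrt(25) = 5
|z^5| = |z|^5 = 5^5 = 3125

|z^5| = 3125


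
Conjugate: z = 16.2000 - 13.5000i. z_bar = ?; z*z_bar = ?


z_bar = 16.2000 + 13.5000i
z*z_bar = 16.2^2 + (-13.5)^2 = 262.44 + 182.25 = 444.69

z_bar = 16.2000 + 13.5000i, z*z_bar = 444.69


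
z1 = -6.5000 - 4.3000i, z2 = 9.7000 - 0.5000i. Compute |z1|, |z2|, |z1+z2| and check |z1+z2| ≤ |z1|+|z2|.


|z1| = sqrt((-6.5)^2 + (-4.3)^2) = sqrt(60.74) = 7.7936
|z2| = sqrt(9.7^2 + (-0.5)^2) = sqrt(94.34) = 9.7129
z1+z2 = 3.2000 - 4.8000i
|z1+z2| = sqrt(33.28) = 5.7689
|z1|+|z2| = 7.7936 + 9.7129 = 17.5065

|z1+z2| = 5.7689 ≤ |z1|+|z2| = 17.5065 (verified)


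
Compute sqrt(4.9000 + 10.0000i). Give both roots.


|z| = sqrt(24.01+100) = 11.1360
sqrt((|z|+a)/2) = sqrt((11.1360+4.9)/2) = sqrt(8.0180) = 2.8316
sqrt((|z|-a)/2) = sqrt((11.1360-4.9)/2) = sqrt(3.1180) = 1.7658

±(2.8316 + 1.7658i) i.e. 2.8316 + 1.7658i and -2.8316 - 1.7658i


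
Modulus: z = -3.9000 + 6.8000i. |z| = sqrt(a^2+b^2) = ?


|z| = sqrt((-3.9)^2 + 6.8^2) = sqrt(15.21 + 46.24) = sqrt(61.45) = 7.8390

|z| = 7.8390


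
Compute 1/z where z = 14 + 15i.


|z|^2 = 196+225 = 421
1/z = (14 - 15i)/421

1/z = 0.0333 - 0.0356i


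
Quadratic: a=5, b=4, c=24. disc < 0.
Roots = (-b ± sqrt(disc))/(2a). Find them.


disc = 4^2 - 4*5*24 = 16 - 480 = -464
sqrt(|disc|) = sqrt(464) = 21.5407
Real part = -4/(2*5) = -0.4000
Imag part = 21.5407/(2*5) = 2.1541

-0.4000 ± 2.1541i


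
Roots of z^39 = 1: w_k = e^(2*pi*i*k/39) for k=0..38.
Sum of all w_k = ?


The sum of all 39th roots of unity is 0.
Geometric series: (1 - w^39)/(1 - w) = (1-1)/(1-w) = 0 since w^39 = 1, w ≠ 1.
Alternatively: coefficient of z^38 in z^39 - 1 is 0.

0


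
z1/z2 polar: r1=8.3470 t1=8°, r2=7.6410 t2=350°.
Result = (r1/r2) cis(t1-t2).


r = 8.3470 / 7.6410 = 1.0924
theta = 8° - 350° = -342° = 18° (mod 360)

1.0924 cis(18°)


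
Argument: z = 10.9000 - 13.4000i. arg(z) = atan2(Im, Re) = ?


Re = 10.9, Im = -13.4
arg = atan2(-13.4, 10.9) = -50.8740 degrees

arg(z) = -50.8740 degrees


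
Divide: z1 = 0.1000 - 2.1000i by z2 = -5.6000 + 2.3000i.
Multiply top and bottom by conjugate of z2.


Conjugate of z2 = -5.6000 - 2.3000i
Numerator: (0.1000 - 2.1000i)(-5.6000 - 2.3000i) = -5.3900 + 11.5300i
Denominator: (-5.6)^2 + 2.3^2 = 36.65
Result = (-5.3900 + 11.5300i)/36.65

-0.1471 + 0.3146i


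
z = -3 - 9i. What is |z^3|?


|z| = sqrt(9+81) = sqrt(90) = 9.4868
|z^3| = |z|^3 = (sqrt(90))^3 = 90*sqrt(90)

|z^3| = 90*sqrt(90) ≈ 853.8150


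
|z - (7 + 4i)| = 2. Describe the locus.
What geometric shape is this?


|z - z0| = r is a circle with center z0 and radius r.
Center = (7, 4), radius = 2

Circle with center (7, 4) and radius 2


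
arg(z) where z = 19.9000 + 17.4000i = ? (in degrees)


Re = 19.9, Im = 17.4
arg = atan2(17.4, 19.9) = 41.1655 degrees

arg(z) = 41.1655 degrees


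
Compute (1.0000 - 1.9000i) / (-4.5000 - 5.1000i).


Conjugate of z2 = -4.5000 + 5.1000i
Numerator: (1.0000 - 1.9000i)(-4.5000 + 5.1000i) = 5.1900 + 13.6500i
Denominator: (-4.5)^2 + (-5.1)^2 = 46.26
Result = (5.1900 + 13.6500i)/46.26

0.1122 + 0.2951i


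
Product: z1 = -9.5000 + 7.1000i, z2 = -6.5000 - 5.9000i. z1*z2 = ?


Real = -9.5*(-6.5) - 7.1*(-5.9) = 61.75 - (-41.89) = 103.64
Imag = -9.5*(-5.9) - (6.5)*7.1 = 56.05 - (46.15) = 9.9

103.6400 + 9.9000i


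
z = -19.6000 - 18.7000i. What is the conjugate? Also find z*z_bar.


z_bar = -19.6000 + 18.7000i
z*z_bar = (-19.6)^2 + (-18.7)^2 = 384.16 + 349.69 = 733.85

z_bar = -19.6000 + 18.7000i, z*z_bar = 733.85


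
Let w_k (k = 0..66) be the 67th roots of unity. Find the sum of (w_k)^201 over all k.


The roots are w_k = w^k with w = e^(2*pi*i/67), and (w^k)^201 = (w^201)^k.
So S = 1 + u + u^2 + ... + u^(66) with u = w^201.
201 = 3*67 + 0, so 201 is a multiple of 67 and u = (w^67)^3 = 1.
Every one of the 67 terms equals 1: S = 67

S = 67


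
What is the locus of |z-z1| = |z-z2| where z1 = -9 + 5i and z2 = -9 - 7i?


Equal distances means the locus is the perpendicular bisector of z1 and z2.
Midpoint = ((-9+(-9))/2, (5+(-7))/2) = (-9.0000, -1.0000)

Perpendicular bisector through (-9.0000, -1.0000)


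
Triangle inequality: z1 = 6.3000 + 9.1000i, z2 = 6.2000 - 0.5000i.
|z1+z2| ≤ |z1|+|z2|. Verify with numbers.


|z1| = sqrt(6.3^2 + 9.1^2) = sqrt(122.5) = 11.0680
|z2| = sqrt(6.2^2 + (-0.5)^2) = sqrt(38.69) = 6.2201
z1+z2 = 12.5000 + 8.6000i
|z1+z2| = sqrt(230.21) = 15.1727
|z1|+|z2| = 11.0680 + 6.2201 = 17.2881

|z1+z2| = 15.1727 ≤ |z1|+|z2| = 17.2881 (verified)


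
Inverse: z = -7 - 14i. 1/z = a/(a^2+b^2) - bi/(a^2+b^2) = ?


|z|^2 = 49+196 = 245
1/z = (-7 + 14i)/245

1/z = -0.0286 + 0.0571i


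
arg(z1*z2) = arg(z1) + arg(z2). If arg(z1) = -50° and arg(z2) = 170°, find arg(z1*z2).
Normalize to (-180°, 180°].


arg(z1*z2) = -50° + 170° = 120°
Normalized to (-180°, 180°]: 120°

120°


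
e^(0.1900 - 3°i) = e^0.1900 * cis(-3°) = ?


e^0.1900 = 1.20925
cos(-3°) = 0.9986
sin(-3°) = -0.05234
Real = 1.20925*0.9986 = 1.2076
Imag = 1.20925*(-0.05234) = -0.0633

1.2076 - 0.0633i


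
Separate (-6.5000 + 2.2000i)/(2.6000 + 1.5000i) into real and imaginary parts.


Multiply by conjugate: (-6.5000 + 2.2000i)(2.6000 - 1.5000i) / (2.6^2 + 1.5^2)
Numerator real = -6.5*2.6 + 2.2*1.5 = -13.6
Numerator imag = 2.2*2.6 - (-6.5)*1.5 = 15.47
Denominator = 9.01
Re(z) = -13.6/9.01 = -1.5094
Im(z) = 15.47/9.01 = 1.7170

Re(z) = -1.5094, Im(z) = 1.7170
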